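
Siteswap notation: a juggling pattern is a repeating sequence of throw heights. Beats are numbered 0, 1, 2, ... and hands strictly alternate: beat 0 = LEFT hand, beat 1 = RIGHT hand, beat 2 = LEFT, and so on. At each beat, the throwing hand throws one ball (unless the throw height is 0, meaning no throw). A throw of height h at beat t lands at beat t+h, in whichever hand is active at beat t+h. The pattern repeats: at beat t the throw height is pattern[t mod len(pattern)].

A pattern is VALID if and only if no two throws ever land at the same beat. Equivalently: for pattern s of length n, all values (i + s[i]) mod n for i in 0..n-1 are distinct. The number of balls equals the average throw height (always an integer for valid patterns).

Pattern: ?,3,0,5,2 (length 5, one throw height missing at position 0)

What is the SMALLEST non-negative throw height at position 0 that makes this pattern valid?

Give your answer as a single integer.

i=0: s[i]=? (unknown)
i=1: (1 + 3) mod 5 = 4
i=2: (2 + 0) mod 5 = 2
i=3: (3 + 5) mod 5 = 3
i=4: (4 + 2) mod 5 = 1
Known residues: [1, 2, 3, 4]; need a permutation of 0..4, so missing residue r = 0
Need (0 + s) mod 5 = 0; smallest s = (0 - 0) mod 5 = 0

Answer: 0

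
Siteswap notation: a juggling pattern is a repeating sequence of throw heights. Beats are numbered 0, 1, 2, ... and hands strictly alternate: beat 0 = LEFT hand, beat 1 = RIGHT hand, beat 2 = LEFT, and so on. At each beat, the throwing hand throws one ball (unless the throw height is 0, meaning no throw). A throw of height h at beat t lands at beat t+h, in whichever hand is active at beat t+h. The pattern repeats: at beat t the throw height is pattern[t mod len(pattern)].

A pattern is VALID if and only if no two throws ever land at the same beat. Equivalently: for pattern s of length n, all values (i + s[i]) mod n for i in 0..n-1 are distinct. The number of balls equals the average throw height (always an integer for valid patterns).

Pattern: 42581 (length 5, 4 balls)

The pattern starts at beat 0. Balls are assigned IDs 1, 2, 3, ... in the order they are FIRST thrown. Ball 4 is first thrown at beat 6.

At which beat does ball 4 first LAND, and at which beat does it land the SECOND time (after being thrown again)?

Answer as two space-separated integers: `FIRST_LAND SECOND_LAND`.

Answer: 8 16

Derivation:
Beat 0 (L): throw ball1 h=4 -> lands@4:L; in-air after throw: [b1@4:L]
Beat 1 (R): throw ball2 h=2 -> lands@3:R; in-air after throw: [b2@3:R b1@4:L]
Beat 2 (L): throw ball3 h=5 -> lands@7:R; in-air after throw: [b2@3:R b1@4:L b3@7:R]
Beat 3 (R): throw ball2 h=8 -> lands@11:R; in-air after throw: [b1@4:L b3@7:R b2@11:R]
Beat 4 (L): throw ball1 h=1 -> lands@5:R; in-air after throw: [b1@5:R b3@7:R b2@11:R]
Beat 5 (R): throw ball1 h=4 -> lands@9:R; in-air after throw: [b3@7:R b1@9:R b2@11:R]
Beat 6 (L): throw ball4 h=2 -> lands@8:L; in-air after throw: [b3@7:R b4@8:L b1@9:R b2@11:R]
Beat 7 (R): throw ball3 h=5 -> lands@12:L; in-air after throw: [b4@8:L b1@9:R b2@11:R b3@12:L]
Beat 8 (L): throw ball4 h=8 -> lands@16:L; in-air after throw: [b1@9:R b2@11:R b3@12:L b4@16:L]
Beat 9 (R): throw ball1 h=1 -> lands@10:L; in-air after throw: [b1@10:L b2@11:R b3@12:L b4@16:L]
Beat 10 (L): throw ball1 h=4 -> lands@14:L; in-air after throw: [b2@11:R b3@12:L b1@14:L b4@16:L]
Beat 11 (R): throw ball2 h=2 -> lands@13:R; in-air after throw: [b3@12:L b2@13:R b1@14:L b4@16:L]
Beat 12 (L): throw ball3 h=5 -> lands@17:R; in-air after throw: [b2@13:R b1@14:L b4@16:L b3@17:R]
Beat 13 (R): throw ball2 h=8 -> lands@21:R; in-air after throw: [b1@14:L b4@16:L b3@17:R b2@21:R]
Ball 4: thrown@6 h=2 -> first land @8; rethrown@8 h=8 -> second land @16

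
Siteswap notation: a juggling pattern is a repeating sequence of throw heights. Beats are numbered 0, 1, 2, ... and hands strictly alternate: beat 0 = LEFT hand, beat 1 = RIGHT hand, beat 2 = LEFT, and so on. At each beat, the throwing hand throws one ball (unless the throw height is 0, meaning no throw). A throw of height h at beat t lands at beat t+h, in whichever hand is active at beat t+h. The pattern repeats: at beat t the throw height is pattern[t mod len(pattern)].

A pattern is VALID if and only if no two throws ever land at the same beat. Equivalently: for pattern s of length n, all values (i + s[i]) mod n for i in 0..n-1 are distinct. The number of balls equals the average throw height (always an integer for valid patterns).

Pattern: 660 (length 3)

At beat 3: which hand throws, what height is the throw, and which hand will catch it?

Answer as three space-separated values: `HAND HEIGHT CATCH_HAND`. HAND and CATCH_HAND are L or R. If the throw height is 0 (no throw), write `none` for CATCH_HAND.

Beat 3: 3 mod 2 = 1, so hand = R
Throw height = pattern[3 mod 3] = pattern[0] = 6
Lands at beat 3+6=9, 9 mod 2 = 1, so catch hand = R

Answer: R 6 R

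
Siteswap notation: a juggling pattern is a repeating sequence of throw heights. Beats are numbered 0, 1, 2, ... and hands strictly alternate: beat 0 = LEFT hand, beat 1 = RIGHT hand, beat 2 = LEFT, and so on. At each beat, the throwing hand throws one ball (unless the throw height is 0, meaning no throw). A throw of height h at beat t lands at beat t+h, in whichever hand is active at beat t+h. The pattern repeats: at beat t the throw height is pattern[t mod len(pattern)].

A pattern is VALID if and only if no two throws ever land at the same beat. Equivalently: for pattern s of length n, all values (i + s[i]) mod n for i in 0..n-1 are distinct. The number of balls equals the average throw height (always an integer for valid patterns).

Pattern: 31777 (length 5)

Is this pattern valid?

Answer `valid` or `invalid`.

Answer: valid

Derivation:
i=0: (i + s[i]) mod n = (0 + 3) mod 5 = 3
i=1: (i + s[i]) mod n = (1 + 1) mod 5 = 2
i=2: (i + s[i]) mod n = (2 + 7) mod 5 = 4
i=3: (i + s[i]) mod n = (3 + 7) mod 5 = 0
i=4: (i + s[i]) mod n = (4 + 7) mod 5 = 1
Residues: [3, 2, 4, 0, 1], distinct: True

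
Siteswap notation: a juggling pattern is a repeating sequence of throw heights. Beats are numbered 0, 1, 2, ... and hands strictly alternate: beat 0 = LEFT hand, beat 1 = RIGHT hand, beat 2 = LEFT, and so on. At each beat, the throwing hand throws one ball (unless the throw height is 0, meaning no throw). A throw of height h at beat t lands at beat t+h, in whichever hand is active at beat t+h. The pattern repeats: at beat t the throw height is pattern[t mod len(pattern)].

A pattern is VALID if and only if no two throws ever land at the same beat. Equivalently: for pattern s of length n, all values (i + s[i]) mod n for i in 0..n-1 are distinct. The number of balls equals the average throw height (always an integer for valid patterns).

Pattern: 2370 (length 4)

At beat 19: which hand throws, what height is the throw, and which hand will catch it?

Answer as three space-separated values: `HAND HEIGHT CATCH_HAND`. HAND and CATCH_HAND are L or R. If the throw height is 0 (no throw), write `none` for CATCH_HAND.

Answer: R 0 none

Derivation:
Beat 19: 19 mod 2 = 1, so hand = R
Throw height = pattern[19 mod 4] = pattern[3] = 0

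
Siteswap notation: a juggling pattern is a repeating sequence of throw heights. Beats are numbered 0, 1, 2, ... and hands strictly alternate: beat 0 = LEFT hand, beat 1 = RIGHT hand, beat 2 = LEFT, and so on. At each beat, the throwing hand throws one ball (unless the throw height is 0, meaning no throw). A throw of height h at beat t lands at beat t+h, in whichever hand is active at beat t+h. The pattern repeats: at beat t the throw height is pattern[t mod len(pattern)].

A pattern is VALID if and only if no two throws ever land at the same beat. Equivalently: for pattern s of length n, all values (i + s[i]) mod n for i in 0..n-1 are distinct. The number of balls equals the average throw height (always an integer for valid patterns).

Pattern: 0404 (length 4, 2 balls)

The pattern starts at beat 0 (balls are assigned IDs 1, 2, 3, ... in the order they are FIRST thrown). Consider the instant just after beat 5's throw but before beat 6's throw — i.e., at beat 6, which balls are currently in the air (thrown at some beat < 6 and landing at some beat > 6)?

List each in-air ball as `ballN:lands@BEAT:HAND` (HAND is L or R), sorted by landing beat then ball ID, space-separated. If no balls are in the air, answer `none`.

Answer: ball2:lands@7:R ball1:lands@9:R

Derivation:
Beat 1 (R): throw ball1 h=4 -> lands@5:R; in-air after throw: [b1@5:R]
Beat 3 (R): throw ball2 h=4 -> lands@7:R; in-air after throw: [b1@5:R b2@7:R]
Beat 5 (R): throw ball1 h=4 -> lands@9:R; in-air after throw: [b2@7:R b1@9:R]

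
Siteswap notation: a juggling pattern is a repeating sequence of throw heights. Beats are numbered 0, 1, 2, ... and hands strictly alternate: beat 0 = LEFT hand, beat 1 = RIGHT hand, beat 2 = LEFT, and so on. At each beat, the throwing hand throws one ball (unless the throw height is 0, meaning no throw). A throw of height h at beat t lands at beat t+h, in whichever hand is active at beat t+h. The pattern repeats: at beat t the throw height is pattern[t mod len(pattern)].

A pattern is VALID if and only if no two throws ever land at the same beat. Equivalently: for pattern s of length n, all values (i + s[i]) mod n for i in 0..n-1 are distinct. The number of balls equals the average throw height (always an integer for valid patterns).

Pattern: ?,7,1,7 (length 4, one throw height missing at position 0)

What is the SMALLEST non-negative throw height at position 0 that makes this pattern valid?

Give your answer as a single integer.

i=0: s[i]=? (unknown)
i=1: (1 + 7) mod 4 = 0
i=2: (2 + 1) mod 4 = 3
i=3: (3 + 7) mod 4 = 2
Known residues: [0, 2, 3]; need a permutation of 0..3, so missing residue r = 1
Need (0 + s) mod 4 = 1; smallest s = (1 - 0) mod 4 = 1

Answer: 1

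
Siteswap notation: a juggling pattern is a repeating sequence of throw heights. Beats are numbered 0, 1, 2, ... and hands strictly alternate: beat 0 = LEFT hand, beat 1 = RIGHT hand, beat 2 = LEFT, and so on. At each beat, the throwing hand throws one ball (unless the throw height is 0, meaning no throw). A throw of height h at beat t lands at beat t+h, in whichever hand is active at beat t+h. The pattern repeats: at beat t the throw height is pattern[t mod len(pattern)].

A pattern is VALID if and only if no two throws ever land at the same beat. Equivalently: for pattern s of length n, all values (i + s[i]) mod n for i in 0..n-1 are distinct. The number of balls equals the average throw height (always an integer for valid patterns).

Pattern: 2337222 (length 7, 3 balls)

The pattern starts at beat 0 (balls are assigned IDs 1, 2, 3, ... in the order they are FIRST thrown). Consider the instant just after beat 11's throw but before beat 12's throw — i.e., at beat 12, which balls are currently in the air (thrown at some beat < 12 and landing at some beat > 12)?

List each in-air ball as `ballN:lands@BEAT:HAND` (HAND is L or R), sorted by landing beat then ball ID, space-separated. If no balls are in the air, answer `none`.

Answer: ball2:lands@13:R ball3:lands@17:R

Derivation:
Beat 0 (L): throw ball1 h=2 -> lands@2:L; in-air after throw: [b1@2:L]
Beat 1 (R): throw ball2 h=3 -> lands@4:L; in-air after throw: [b1@2:L b2@4:L]
Beat 2 (L): throw ball1 h=3 -> lands@5:R; in-air after throw: [b2@4:L b1@5:R]
Beat 3 (R): throw ball3 h=7 -> lands@10:L; in-air after throw: [b2@4:L b1@5:R b3@10:L]
Beat 4 (L): throw ball2 h=2 -> lands@6:L; in-air after throw: [b1@5:R b2@6:L b3@10:L]
Beat 5 (R): throw ball1 h=2 -> lands@7:R; in-air after throw: [b2@6:L b1@7:R b3@10:L]
Beat 6 (L): throw ball2 h=2 -> lands@8:L; in-air after throw: [b1@7:R b2@8:L b3@10:L]
Beat 7 (R): throw ball1 h=2 -> lands@9:R; in-air after throw: [b2@8:L b1@9:R b3@10:L]
Beat 8 (L): throw ball2 h=3 -> lands@11:R; in-air after throw: [b1@9:R b3@10:L b2@11:R]
Beat 9 (R): throw ball1 h=3 -> lands@12:L; in-air after throw: [b3@10:L b2@11:R b1@12:L]
Beat 10 (L): throw ball3 h=7 -> lands@17:R; in-air after throw: [b2@11:R b1@12:L b3@17:R]
Beat 11 (R): throw ball2 h=2 -> lands@13:R; in-air after throw: [b1@12:L b2@13:R b3@17:R]
Beat 12 (L): throw ball1 h=2 -> lands@14:L; in-air after throw: [b2@13:R b1@14:L b3@17:R]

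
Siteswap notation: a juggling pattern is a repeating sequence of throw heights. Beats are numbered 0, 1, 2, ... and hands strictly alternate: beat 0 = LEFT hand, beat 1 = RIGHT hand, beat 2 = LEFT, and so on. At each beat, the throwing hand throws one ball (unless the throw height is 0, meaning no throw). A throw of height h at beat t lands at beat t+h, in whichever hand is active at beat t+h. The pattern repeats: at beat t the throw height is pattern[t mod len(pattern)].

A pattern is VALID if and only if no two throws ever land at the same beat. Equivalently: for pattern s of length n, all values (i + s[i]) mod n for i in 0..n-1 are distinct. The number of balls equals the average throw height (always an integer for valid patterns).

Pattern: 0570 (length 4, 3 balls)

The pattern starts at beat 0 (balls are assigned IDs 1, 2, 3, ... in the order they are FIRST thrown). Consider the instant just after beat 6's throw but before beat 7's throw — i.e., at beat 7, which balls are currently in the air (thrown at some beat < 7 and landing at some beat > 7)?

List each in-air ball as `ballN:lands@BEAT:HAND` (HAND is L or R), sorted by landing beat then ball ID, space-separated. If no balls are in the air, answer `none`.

Answer: ball2:lands@9:R ball3:lands@10:L ball1:lands@13:R

Derivation:
Beat 1 (R): throw ball1 h=5 -> lands@6:L; in-air after throw: [b1@6:L]
Beat 2 (L): throw ball2 h=7 -> lands@9:R; in-air after throw: [b1@6:L b2@9:R]
Beat 5 (R): throw ball3 h=5 -> lands@10:L; in-air after throw: [b1@6:L b2@9:R b3@10:L]
Beat 6 (L): throw ball1 h=7 -> lands@13:R; in-air after throw: [b2@9:R b3@10:L b1@13:R]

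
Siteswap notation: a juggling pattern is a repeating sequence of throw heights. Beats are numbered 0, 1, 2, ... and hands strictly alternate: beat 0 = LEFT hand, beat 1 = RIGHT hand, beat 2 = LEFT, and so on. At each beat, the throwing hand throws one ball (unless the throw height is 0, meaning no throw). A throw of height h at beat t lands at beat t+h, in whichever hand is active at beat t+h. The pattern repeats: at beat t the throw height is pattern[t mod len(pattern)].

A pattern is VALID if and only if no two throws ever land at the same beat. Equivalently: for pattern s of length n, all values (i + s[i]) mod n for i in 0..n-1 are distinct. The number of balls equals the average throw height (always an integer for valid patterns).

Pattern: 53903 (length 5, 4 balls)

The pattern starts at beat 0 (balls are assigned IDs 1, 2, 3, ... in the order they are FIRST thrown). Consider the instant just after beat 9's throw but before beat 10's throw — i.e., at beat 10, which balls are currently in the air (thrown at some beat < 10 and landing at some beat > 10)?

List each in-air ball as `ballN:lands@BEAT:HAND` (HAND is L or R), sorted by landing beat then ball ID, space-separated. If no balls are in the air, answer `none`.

Beat 0 (L): throw ball1 h=5 -> lands@5:R; in-air after throw: [b1@5:R]
Beat 1 (R): throw ball2 h=3 -> lands@4:L; in-air after throw: [b2@4:L b1@5:R]
Beat 2 (L): throw ball3 h=9 -> lands@11:R; in-air after throw: [b2@4:L b1@5:R b3@11:R]
Beat 4 (L): throw ball2 h=3 -> lands@7:R; in-air after throw: [b1@5:R b2@7:R b3@11:R]
Beat 5 (R): throw ball1 h=5 -> lands@10:L; in-air after throw: [b2@7:R b1@10:L b3@11:R]
Beat 6 (L): throw ball4 h=3 -> lands@9:R; in-air after throw: [b2@7:R b4@9:R b1@10:L b3@11:R]
Beat 7 (R): throw ball2 h=9 -> lands@16:L; in-air after throw: [b4@9:R b1@10:L b3@11:R b2@16:L]
Beat 9 (R): throw ball4 h=3 -> lands@12:L; in-air after throw: [b1@10:L b3@11:R b4@12:L b2@16:L]
Beat 10 (L): throw ball1 h=5 -> lands@15:R; in-air after throw: [b3@11:R b4@12:L b1@15:R b2@16:L]

Answer: ball3:lands@11:R ball4:lands@12:L ball2:lands@16:L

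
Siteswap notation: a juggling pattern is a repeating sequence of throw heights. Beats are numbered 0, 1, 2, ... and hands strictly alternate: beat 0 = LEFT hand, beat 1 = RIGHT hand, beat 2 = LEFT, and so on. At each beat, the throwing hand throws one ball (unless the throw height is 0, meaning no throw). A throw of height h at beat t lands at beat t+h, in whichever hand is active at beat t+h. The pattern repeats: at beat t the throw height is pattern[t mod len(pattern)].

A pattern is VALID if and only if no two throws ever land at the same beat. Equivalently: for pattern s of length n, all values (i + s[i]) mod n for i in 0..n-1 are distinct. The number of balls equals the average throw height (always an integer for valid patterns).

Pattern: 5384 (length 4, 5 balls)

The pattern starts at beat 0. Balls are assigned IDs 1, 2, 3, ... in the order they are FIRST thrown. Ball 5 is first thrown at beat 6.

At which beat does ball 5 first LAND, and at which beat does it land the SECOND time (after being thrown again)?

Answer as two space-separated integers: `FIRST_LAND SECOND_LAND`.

Beat 0 (L): throw ball1 h=5 -> lands@5:R; in-air after throw: [b1@5:R]
Beat 1 (R): throw ball2 h=3 -> lands@4:L; in-air after throw: [b2@4:L b1@5:R]
Beat 2 (L): throw ball3 h=8 -> lands@10:L; in-air after throw: [b2@4:L b1@5:R b3@10:L]
Beat 3 (R): throw ball4 h=4 -> lands@7:R; in-air after throw: [b2@4:L b1@5:R b4@7:R b3@10:L]
Beat 4 (L): throw ball2 h=5 -> lands@9:R; in-air after throw: [b1@5:R b4@7:R b2@9:R b3@10:L]
Beat 5 (R): throw ball1 h=3 -> lands@8:L; in-air after throw: [b4@7:R b1@8:L b2@9:R b3@10:L]
Beat 6 (L): throw ball5 h=8 -> lands@14:L; in-air after throw: [b4@7:R b1@8:L b2@9:R b3@10:L b5@14:L]
Beat 7 (R): throw ball4 h=4 -> lands@11:R; in-air after throw: [b1@8:L b2@9:R b3@10:L b4@11:R b5@14:L]
Beat 8 (L): throw ball1 h=5 -> lands@13:R; in-air after throw: [b2@9:R b3@10:L b4@11:R b1@13:R b5@14:L]
Beat 9 (R): throw ball2 h=3 -> lands@12:L; in-air after throw: [b3@10:L b4@11:R b2@12:L b1@13:R b5@14:L]
Beat 10 (L): throw ball3 h=8 -> lands@18:L; in-air after throw: [b4@11:R b2@12:L b1@13:R b5@14:L b3@18:L]
Beat 11 (R): throw ball4 h=4 -> lands@15:R; in-air after throw: [b2@12:L b1@13:R b5@14:L b4@15:R b3@18:L]
Beat 12 (L): throw ball2 h=5 -> lands@17:R; in-air after throw: [b1@13:R b5@14:L b4@15:R b2@17:R b3@18:L]
Beat 13 (R): throw ball1 h=3 -> lands@16:L; in-air after throw: [b5@14:L b4@15:R b1@16:L b2@17:R b3@18:L]
Beat 14 (L): throw ball5 h=8 -> lands@22:L; in-air after throw: [b4@15:R b1@16:L b2@17:R b3@18:L b5@22:L]
Beat 15 (R): throw ball4 h=4 -> lands@19:R; in-air after throw: [b1@16:L b2@17:R b3@18:L b4@19:R b5@22:L]
Ball 5: thrown@6 h=8 -> first land @14; rethrown@14 h=8 -> second land @22

Answer: 14 22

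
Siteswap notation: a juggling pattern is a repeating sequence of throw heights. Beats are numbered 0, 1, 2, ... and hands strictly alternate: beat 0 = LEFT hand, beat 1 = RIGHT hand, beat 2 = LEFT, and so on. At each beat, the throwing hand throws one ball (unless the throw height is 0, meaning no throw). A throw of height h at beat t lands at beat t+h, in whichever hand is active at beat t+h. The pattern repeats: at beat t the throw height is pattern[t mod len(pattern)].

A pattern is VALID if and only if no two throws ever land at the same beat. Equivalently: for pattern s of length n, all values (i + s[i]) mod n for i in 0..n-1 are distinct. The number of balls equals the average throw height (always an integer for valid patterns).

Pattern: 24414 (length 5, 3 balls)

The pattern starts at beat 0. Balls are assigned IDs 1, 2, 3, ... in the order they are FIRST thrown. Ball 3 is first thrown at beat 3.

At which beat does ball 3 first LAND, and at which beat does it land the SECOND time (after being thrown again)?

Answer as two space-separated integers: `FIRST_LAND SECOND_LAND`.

Answer: 4 8

Derivation:
Beat 0 (L): throw ball1 h=2 -> lands@2:L; in-air after throw: [b1@2:L]
Beat 1 (R): throw ball2 h=4 -> lands@5:R; in-air after throw: [b1@2:L b2@5:R]
Beat 2 (L): throw ball1 h=4 -> lands@6:L; in-air after throw: [b2@5:R b1@6:L]
Beat 3 (R): throw ball3 h=1 -> lands@4:L; in-air after throw: [b3@4:L b2@5:R b1@6:L]
Beat 4 (L): throw ball3 h=4 -> lands@8:L; in-air after throw: [b2@5:R b1@6:L b3@8:L]
Beat 5 (R): throw ball2 h=2 -> lands@7:R; in-air after throw: [b1@6:L b2@7:R b3@8:L]
Beat 6 (L): throw ball1 h=4 -> lands@10:L; in-air after throw: [b2@7:R b3@8:L b1@10:L]
Beat 7 (R): throw ball2 h=4 -> lands@11:R; in-air after throw: [b3@8:L b1@10:L b2@11:R]
Beat 8 (L): throw ball3 h=1 -> lands@9:R; in-air after throw: [b3@9:R b1@10:L b2@11:R]
Ball 3: thrown@3 h=1 -> first land @4; rethrown@4 h=4 -> second land @8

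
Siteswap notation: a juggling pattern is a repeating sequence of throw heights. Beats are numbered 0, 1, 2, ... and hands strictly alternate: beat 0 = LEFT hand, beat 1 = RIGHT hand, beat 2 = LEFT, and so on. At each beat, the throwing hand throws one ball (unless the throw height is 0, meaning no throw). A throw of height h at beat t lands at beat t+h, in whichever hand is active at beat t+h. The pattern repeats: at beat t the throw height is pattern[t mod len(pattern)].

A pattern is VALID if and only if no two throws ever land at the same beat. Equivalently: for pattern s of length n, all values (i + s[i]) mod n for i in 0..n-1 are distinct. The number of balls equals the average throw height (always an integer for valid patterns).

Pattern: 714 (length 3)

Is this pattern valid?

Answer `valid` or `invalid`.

i=0: (i + s[i]) mod n = (0 + 7) mod 3 = 1
i=1: (i + s[i]) mod n = (1 + 1) mod 3 = 2
i=2: (i + s[i]) mod n = (2 + 4) mod 3 = 0
Residues: [1, 2, 0], distinct: True

Answer: valid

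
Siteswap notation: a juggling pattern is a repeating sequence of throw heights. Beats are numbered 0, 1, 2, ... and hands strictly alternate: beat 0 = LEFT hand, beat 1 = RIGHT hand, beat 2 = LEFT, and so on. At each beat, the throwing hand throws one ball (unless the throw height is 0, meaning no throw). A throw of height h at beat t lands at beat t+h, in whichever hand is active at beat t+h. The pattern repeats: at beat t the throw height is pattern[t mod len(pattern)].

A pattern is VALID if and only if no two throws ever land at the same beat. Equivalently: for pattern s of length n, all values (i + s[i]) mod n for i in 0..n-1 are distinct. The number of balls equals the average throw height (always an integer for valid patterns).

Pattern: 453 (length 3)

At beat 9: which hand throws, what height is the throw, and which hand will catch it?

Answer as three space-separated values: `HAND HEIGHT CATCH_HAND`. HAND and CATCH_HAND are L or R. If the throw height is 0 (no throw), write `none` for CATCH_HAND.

Answer: R 4 R

Derivation:
Beat 9: 9 mod 2 = 1, so hand = R
Throw height = pattern[9 mod 3] = pattern[0] = 4
Lands at beat 9+4=13, 13 mod 2 = 1, so catch hand = R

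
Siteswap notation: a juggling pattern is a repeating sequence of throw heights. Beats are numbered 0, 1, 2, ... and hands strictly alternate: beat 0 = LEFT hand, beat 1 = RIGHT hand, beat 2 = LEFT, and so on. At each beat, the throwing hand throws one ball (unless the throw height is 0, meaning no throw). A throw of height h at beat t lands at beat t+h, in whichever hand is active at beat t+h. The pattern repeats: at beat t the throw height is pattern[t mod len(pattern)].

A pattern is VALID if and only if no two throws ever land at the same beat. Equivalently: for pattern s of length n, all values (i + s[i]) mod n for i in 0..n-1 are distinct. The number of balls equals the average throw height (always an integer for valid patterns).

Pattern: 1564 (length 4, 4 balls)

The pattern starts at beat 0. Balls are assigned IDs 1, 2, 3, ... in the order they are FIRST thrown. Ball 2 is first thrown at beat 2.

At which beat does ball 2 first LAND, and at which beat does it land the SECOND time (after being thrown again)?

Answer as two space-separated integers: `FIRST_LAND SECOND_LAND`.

Beat 0 (L): throw ball1 h=1 -> lands@1:R; in-air after throw: [b1@1:R]
Beat 1 (R): throw ball1 h=5 -> lands@6:L; in-air after throw: [b1@6:L]
Beat 2 (L): throw ball2 h=6 -> lands@8:L; in-air after throw: [b1@6:L b2@8:L]
Beat 3 (R): throw ball3 h=4 -> lands@7:R; in-air after throw: [b1@6:L b3@7:R b2@8:L]
Beat 4 (L): throw ball4 h=1 -> lands@5:R; in-air after throw: [b4@5:R b1@6:L b3@7:R b2@8:L]
Beat 5 (R): throw ball4 h=5 -> lands@10:L; in-air after throw: [b1@6:L b3@7:R b2@8:L b4@10:L]
Beat 6 (L): throw ball1 h=6 -> lands@12:L; in-air after throw: [b3@7:R b2@8:L b4@10:L b1@12:L]
Beat 7 (R): throw ball3 h=4 -> lands@11:R; in-air after throw: [b2@8:L b4@10:L b3@11:R b1@12:L]
Beat 8 (L): throw ball2 h=1 -> lands@9:R; in-air after throw: [b2@9:R b4@10:L b3@11:R b1@12:L]
Beat 9 (R): throw ball2 h=5 -> lands@14:L; in-air after throw: [b4@10:L b3@11:R b1@12:L b2@14:L]
Ball 2: thrown@2 h=6 -> first land @8; rethrown@8 h=1 -> second land @9

Answer: 8 9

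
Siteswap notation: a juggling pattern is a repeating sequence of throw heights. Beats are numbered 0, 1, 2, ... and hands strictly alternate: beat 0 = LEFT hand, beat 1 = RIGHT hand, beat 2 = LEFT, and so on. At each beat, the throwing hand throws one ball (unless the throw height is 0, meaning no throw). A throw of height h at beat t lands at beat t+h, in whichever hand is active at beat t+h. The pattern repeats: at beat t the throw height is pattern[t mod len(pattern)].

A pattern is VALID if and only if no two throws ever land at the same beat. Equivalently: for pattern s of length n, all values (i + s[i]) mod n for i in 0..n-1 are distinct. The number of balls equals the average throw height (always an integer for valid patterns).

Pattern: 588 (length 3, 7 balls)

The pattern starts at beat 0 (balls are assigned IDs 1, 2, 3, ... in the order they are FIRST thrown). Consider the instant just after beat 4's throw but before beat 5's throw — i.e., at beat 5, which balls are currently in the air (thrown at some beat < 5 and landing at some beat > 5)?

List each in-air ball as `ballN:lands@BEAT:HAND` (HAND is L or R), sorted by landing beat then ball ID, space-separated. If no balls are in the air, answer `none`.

Beat 0 (L): throw ball1 h=5 -> lands@5:R; in-air after throw: [b1@5:R]
Beat 1 (R): throw ball2 h=8 -> lands@9:R; in-air after throw: [b1@5:R b2@9:R]
Beat 2 (L): throw ball3 h=8 -> lands@10:L; in-air after throw: [b1@5:R b2@9:R b3@10:L]
Beat 3 (R): throw ball4 h=5 -> lands@8:L; in-air after throw: [b1@5:R b4@8:L b2@9:R b3@10:L]
Beat 4 (L): throw ball5 h=8 -> lands@12:L; in-air after throw: [b1@5:R b4@8:L b2@9:R b3@10:L b5@12:L]
Beat 5 (R): throw ball1 h=8 -> lands@13:R; in-air after throw: [b4@8:L b2@9:R b3@10:L b5@12:L b1@13:R]

Answer: ball4:lands@8:L ball2:lands@9:R ball3:lands@10:L ball5:lands@12:L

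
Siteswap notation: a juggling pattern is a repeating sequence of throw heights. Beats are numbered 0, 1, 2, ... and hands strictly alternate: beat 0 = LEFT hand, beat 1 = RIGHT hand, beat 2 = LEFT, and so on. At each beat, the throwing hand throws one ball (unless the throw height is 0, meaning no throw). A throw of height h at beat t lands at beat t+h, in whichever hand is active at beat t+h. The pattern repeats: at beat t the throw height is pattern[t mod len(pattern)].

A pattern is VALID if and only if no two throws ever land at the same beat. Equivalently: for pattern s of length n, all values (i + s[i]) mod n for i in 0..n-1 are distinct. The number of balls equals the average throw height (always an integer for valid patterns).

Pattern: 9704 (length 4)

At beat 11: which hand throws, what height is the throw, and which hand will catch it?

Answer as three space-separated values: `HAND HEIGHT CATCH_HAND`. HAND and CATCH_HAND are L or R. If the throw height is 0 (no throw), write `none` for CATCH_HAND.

Answer: R 4 R

Derivation:
Beat 11: 11 mod 2 = 1, so hand = R
Throw height = pattern[11 mod 4] = pattern[3] = 4
Lands at beat 11+4=15, 15 mod 2 = 1, so catch hand = R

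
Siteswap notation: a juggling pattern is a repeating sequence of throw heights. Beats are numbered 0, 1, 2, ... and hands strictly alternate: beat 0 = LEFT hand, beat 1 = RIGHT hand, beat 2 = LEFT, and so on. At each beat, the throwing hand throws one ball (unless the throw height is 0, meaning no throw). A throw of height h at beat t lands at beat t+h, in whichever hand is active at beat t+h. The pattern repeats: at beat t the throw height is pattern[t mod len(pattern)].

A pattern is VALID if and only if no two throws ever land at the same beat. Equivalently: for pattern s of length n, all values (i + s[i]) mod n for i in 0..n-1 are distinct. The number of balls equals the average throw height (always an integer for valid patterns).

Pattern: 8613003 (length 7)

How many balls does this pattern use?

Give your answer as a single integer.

Answer: 3

Derivation:
Pattern = [8, 6, 1, 3, 0, 0, 3], length n = 7
  position 0: throw height = 8, running sum = 8
  position 1: throw height = 6, running sum = 14
  position 2: throw height = 1, running sum = 15
  position 3: throw height = 3, running sum = 18
  position 4: throw height = 0, running sum = 18
  position 5: throw height = 0, running sum = 18
  position 6: throw height = 3, running sum = 21
Total sum = 21; balls = sum / n = 21 / 7 = 3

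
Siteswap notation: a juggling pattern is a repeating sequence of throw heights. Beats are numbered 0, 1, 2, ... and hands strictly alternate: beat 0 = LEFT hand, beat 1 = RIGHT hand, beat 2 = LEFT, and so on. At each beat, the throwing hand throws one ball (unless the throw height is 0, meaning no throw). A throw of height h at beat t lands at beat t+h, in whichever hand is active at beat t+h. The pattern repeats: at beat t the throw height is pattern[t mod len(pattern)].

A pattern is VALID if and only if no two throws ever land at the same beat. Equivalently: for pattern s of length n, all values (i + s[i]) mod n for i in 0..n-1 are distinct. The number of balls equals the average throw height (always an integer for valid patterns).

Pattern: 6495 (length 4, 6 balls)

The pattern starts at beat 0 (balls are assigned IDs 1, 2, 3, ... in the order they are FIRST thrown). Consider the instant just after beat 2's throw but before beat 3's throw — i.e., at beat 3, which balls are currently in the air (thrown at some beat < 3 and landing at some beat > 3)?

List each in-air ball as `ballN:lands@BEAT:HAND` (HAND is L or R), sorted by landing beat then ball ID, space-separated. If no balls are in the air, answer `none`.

Answer: ball2:lands@5:R ball1:lands@6:L ball3:lands@11:R

Derivation:
Beat 0 (L): throw ball1 h=6 -> lands@6:L; in-air after throw: [b1@6:L]
Beat 1 (R): throw ball2 h=4 -> lands@5:R; in-air after throw: [b2@5:R b1@6:L]
Beat 2 (L): throw ball3 h=9 -> lands@11:R; in-air after throw: [b2@5:R b1@6:L b3@11:R]
Beat 3 (R): throw ball4 h=5 -> lands@8:L; in-air after throw: [b2@5:R b1@6:L b4@8:L b3@11:R]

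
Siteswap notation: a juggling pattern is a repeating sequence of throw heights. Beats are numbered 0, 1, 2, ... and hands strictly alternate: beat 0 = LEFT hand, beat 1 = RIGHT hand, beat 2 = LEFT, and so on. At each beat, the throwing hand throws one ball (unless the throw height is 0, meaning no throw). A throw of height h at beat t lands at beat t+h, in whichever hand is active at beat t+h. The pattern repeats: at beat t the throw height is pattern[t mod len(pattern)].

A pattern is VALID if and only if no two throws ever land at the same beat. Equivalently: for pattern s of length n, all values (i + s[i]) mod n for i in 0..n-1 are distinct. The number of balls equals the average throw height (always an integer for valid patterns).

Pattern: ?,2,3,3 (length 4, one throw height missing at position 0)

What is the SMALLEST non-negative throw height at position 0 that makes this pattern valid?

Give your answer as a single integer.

i=0: s[i]=? (unknown)
i=1: (1 + 2) mod 4 = 3
i=2: (2 + 3) mod 4 = 1
i=3: (3 + 3) mod 4 = 2
Known residues: [1, 2, 3]; need a permutation of 0..3, so missing residue r = 0
Need (0 + s) mod 4 = 0; smallest s = (0 - 0) mod 4 = 0

Answer: 0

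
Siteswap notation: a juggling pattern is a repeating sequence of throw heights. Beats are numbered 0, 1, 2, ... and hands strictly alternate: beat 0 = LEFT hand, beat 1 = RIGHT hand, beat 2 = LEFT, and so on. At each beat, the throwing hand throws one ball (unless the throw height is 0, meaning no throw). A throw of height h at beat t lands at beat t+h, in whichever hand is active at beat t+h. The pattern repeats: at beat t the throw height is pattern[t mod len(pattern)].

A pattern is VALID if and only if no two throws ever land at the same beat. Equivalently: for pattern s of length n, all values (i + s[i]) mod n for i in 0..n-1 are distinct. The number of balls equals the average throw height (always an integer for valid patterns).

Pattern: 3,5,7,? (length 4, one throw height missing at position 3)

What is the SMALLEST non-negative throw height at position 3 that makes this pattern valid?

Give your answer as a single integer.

i=0: (0 + 3) mod 4 = 3
i=1: (1 + 5) mod 4 = 2
i=2: (2 + 7) mod 4 = 1
i=3: s[i]=? (unknown)
Known residues: [1, 2, 3]; need a permutation of 0..3, so missing residue r = 0
Need (3 + s) mod 4 = 0; smallest s = (0 - 3) mod 4 = 1

Answer: 1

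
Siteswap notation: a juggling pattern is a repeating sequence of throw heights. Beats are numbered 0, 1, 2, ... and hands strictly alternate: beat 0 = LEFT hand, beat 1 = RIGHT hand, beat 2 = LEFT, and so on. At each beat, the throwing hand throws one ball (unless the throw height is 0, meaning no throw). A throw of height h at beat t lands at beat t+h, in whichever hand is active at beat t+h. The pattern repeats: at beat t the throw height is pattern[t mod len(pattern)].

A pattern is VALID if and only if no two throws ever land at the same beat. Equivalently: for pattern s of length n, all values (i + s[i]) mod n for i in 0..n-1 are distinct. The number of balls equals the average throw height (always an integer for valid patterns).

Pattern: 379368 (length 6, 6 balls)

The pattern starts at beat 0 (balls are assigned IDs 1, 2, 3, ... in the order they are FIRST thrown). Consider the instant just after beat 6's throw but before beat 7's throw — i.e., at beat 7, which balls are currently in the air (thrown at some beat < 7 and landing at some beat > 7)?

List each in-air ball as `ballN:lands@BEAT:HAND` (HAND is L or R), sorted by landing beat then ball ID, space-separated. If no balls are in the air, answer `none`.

Beat 0 (L): throw ball1 h=3 -> lands@3:R; in-air after throw: [b1@3:R]
Beat 1 (R): throw ball2 h=7 -> lands@8:L; in-air after throw: [b1@3:R b2@8:L]
Beat 2 (L): throw ball3 h=9 -> lands@11:R; in-air after throw: [b1@3:R b2@8:L b3@11:R]
Beat 3 (R): throw ball1 h=3 -> lands@6:L; in-air after throw: [b1@6:L b2@8:L b3@11:R]
Beat 4 (L): throw ball4 h=6 -> lands@10:L; in-air after throw: [b1@6:L b2@8:L b4@10:L b3@11:R]
Beat 5 (R): throw ball5 h=8 -> lands@13:R; in-air after throw: [b1@6:L b2@8:L b4@10:L b3@11:R b5@13:R]
Beat 6 (L): throw ball1 h=3 -> lands@9:R; in-air after throw: [b2@8:L b1@9:R b4@10:L b3@11:R b5@13:R]
Beat 7 (R): throw ball6 h=7 -> lands@14:L; in-air after throw: [b2@8:L b1@9:R b4@10:L b3@11:R b5@13:R b6@14:L]

Answer: ball2:lands@8:L ball1:lands@9:R ball4:lands@10:L ball3:lands@11:R ball5:lands@13:R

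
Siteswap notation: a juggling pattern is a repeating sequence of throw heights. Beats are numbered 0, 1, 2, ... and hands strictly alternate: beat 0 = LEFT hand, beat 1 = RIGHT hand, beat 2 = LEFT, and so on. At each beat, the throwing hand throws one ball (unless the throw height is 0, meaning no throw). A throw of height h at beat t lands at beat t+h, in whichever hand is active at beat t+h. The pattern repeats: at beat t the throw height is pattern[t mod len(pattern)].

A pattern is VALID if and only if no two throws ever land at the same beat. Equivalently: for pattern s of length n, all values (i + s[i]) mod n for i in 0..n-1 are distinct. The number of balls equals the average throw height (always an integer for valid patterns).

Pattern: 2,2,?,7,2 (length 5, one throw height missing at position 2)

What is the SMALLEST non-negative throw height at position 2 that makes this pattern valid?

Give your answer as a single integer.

Answer: 2

Derivation:
i=0: (0 + 2) mod 5 = 2
i=1: (1 + 2) mod 5 = 3
i=2: s[i]=? (unknown)
i=3: (3 + 7) mod 5 = 0
i=4: (4 + 2) mod 5 = 1
Known residues: [0, 1, 2, 3]; need a permutation of 0..4, so missing residue r = 4
Need (2 + s) mod 5 = 4; smallest s = (4 - 2) mod 5 = 2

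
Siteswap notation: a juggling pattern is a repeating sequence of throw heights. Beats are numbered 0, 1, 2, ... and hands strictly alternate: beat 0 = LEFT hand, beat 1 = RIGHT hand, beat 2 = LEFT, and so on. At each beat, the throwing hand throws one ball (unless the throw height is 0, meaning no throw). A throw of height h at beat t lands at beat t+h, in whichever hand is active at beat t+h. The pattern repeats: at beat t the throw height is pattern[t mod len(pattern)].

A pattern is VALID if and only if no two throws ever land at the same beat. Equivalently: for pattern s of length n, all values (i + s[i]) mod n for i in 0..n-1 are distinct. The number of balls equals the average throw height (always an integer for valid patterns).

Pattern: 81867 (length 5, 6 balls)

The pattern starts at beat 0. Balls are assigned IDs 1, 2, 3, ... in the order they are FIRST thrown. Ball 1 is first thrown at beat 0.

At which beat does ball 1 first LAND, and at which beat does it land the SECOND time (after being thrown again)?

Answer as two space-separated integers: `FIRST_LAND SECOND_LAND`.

Answer: 8 14

Derivation:
Beat 0 (L): throw ball1 h=8 -> lands@8:L; in-air after throw: [b1@8:L]
Beat 1 (R): throw ball2 h=1 -> lands@2:L; in-air after throw: [b2@2:L b1@8:L]
Beat 2 (L): throw ball2 h=8 -> lands@10:L; in-air after throw: [b1@8:L b2@10:L]
Beat 3 (R): throw ball3 h=6 -> lands@9:R; in-air after throw: [b1@8:L b3@9:R b2@10:L]
Beat 4 (L): throw ball4 h=7 -> lands@11:R; in-air after throw: [b1@8:L b3@9:R b2@10:L b4@11:R]
Beat 5 (R): throw ball5 h=8 -> lands@13:R; in-air after throw: [b1@8:L b3@9:R b2@10:L b4@11:R b5@13:R]
Beat 6 (L): throw ball6 h=1 -> lands@7:R; in-air after throw: [b6@7:R b1@8:L b3@9:R b2@10:L b4@11:R b5@13:R]
Beat 7 (R): throw ball6 h=8 -> lands@15:R; in-air after throw: [b1@8:L b3@9:R b2@10:L b4@11:R b5@13:R b6@15:R]
Beat 8 (L): throw ball1 h=6 -> lands@14:L; in-air after throw: [b3@9:R b2@10:L b4@11:R b5@13:R b1@14:L b6@15:R]
Beat 9 (R): throw ball3 h=7 -> lands@16:L; in-air after throw: [b2@10:L b4@11:R b5@13:R b1@14:L b6@15:R b3@16:L]
Beat 10 (L): throw ball2 h=8 -> lands@18:L; in-air after throw: [b4@11:R b5@13:R b1@14:L b6@15:R b3@16:L b2@18:L]
Beat 11 (R): throw ball4 h=1 -> lands@12:L; in-air after throw: [b4@12:L b5@13:R b1@14:L b6@15:R b3@16:L b2@18:L]
Beat 12 (L): throw ball4 h=8 -> lands@20:L; in-air after throw: [b5@13:R b1@14:L b6@15:R b3@16:L b2@18:L b4@20:L]
Beat 13 (R): throw ball5 h=6 -> lands@19:R; in-air after throw: [b1@14:L b6@15:R b3@16:L b2@18:L b5@19:R b4@20:L]
Beat 14 (L): throw ball1 h=7 -> lands@21:R; in-air after throw: [b6@15:R b3@16:L b2@18:L b5@19:R b4@20:L b1@21:R]
Ball 1: thrown@0 h=8 -> first land @8; rethrown@8 h=6 -> second land @14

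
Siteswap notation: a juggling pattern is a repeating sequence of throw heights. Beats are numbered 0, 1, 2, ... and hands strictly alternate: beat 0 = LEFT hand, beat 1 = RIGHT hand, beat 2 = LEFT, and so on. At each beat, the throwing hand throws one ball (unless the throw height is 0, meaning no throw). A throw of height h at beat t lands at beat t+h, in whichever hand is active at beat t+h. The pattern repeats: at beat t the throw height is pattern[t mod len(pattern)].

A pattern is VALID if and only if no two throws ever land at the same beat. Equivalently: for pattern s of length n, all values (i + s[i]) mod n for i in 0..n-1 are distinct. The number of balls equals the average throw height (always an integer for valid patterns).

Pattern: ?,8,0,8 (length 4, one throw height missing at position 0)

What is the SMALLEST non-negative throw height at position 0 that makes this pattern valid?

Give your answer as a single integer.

Answer: 0

Derivation:
i=0: s[i]=? (unknown)
i=1: (1 + 8) mod 4 = 1
i=2: (2 + 0) mod 4 = 2
i=3: (3 + 8) mod 4 = 3
Known residues: [1, 2, 3]; need a permutation of 0..3, so missing residue r = 0
Need (0 + s) mod 4 = 0; smallest s = (0 - 0) mod 4 = 0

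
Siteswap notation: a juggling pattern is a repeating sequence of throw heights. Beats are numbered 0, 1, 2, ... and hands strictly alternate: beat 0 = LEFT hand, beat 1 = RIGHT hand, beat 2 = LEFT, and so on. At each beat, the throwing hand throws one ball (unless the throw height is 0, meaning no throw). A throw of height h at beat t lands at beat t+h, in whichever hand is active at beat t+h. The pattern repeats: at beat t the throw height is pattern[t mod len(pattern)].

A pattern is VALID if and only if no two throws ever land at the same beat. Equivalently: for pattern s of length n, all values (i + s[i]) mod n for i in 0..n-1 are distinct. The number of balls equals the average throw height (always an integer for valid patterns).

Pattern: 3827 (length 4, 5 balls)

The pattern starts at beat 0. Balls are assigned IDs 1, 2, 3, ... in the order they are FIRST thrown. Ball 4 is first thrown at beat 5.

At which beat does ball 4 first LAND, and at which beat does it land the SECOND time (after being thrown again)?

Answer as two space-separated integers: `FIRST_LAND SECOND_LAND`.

Beat 0 (L): throw ball1 h=3 -> lands@3:R; in-air after throw: [b1@3:R]
Beat 1 (R): throw ball2 h=8 -> lands@9:R; in-air after throw: [b1@3:R b2@9:R]
Beat 2 (L): throw ball3 h=2 -> lands@4:L; in-air after throw: [b1@3:R b3@4:L b2@9:R]
Beat 3 (R): throw ball1 h=7 -> lands@10:L; in-air after throw: [b3@4:L b2@9:R b1@10:L]
Beat 4 (L): throw ball3 h=3 -> lands@7:R; in-air after throw: [b3@7:R b2@9:R b1@10:L]
Beat 5 (R): throw ball4 h=8 -> lands@13:R; in-air after throw: [b3@7:R b2@9:R b1@10:L b4@13:R]
Beat 6 (L): throw ball5 h=2 -> lands@8:L; in-air after throw: [b3@7:R b5@8:L b2@9:R b1@10:L b4@13:R]
Beat 7 (R): throw ball3 h=7 -> lands@14:L; in-air after throw: [b5@8:L b2@9:R b1@10:L b4@13:R b3@14:L]
Beat 8 (L): throw ball5 h=3 -> lands@11:R; in-air after throw: [b2@9:R b1@10:L b5@11:R b4@13:R b3@14:L]
Beat 9 (R): throw ball2 h=8 -> lands@17:R; in-air after throw: [b1@10:L b5@11:R b4@13:R b3@14:L b2@17:R]
Beat 10 (L): throw ball1 h=2 -> lands@12:L; in-air after throw: [b5@11:R b1@12:L b4@13:R b3@14:L b2@17:R]
Beat 11 (R): throw ball5 h=7 -> lands@18:L; in-air after throw: [b1@12:L b4@13:R b3@14:L b2@17:R b5@18:L]
Beat 12 (L): throw ball1 h=3 -> lands@15:R; in-air after throw: [b4@13:R b3@14:L b1@15:R b2@17:R b5@18:L]
Beat 13 (R): throw ball4 h=8 -> lands@21:R; in-air after throw: [b3@14:L b1@15:R b2@17:R b5@18:L b4@21:R]
Beat 14 (L): throw ball3 h=2 -> lands@16:L; in-air after throw: [b1@15:R b3@16:L b2@17:R b5@18:L b4@21:R]
Beat 15 (R): throw ball1 h=7 -> lands@22:L; in-air after throw: [b3@16:L b2@17:R b5@18:L b4@21:R b1@22:L]
Beat 16 (L): throw ball3 h=3 -> lands@19:R; in-air after throw: [b2@17:R b5@18:L b3@19:R b4@21:R b1@22:L]
Beat 17 (R): throw ball2 h=8 -> lands@25:R; in-air after throw: [b5@18:L b3@19:R b4@21:R b1@22:L b2@25:R]
Beat 18 (L): throw ball5 h=2 -> lands@20:L; in-air after throw: [b3@19:R b5@20:L b4@21:R b1@22:L b2@25:R]
Beat 19 (R): throw ball3 h=7 -> lands@26:L; in-air after throw: [b5@20:L b4@21:R b1@22:L b2@25:R b3@26:L]
Beat 20 (L): throw ball5 h=3 -> lands@23:R; in-air after throw: [b4@21:R b1@22:L b5@23:R b2@25:R b3@26:L]
Beat 21 (R): throw ball4 h=8 -> lands@29:R; in-air after throw: [b1@22:L b5@23:R b2@25:R b3@26:L b4@29:R]
Ball 4: thrown@5 h=8 -> first land @13; rethrown@13 h=8 -> second land @21

Answer: 13 21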